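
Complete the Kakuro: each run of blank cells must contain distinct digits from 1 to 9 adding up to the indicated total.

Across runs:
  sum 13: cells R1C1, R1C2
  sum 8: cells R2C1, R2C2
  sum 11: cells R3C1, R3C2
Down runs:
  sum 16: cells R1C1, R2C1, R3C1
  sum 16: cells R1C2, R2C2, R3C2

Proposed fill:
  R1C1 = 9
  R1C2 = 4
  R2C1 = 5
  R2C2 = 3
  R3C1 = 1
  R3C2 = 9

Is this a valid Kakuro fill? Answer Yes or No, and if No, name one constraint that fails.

No — the down run R1C1–R3C1 sums to 15, not 16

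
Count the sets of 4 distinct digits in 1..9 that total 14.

5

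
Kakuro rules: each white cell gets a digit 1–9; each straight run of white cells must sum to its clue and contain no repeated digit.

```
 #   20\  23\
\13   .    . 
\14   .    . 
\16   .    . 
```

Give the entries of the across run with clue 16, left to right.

16 in 2 cells must be {7,9}; 23 in 3 cells must be {6,8,9}.
The 16 across and the 23 down share only 9, so R3C2 = 9.
R3C1 = 16 − 9 = 7 completes the 16 across.
Nothing is forced directly, so branch on R1C2, whose candidates are 6 or 8. If R1C2 = 6: then R1C1 would have to be in {7} for the 13 across but in {4,5,8,9} for the 20 down — contradiction. So R1C2 = 8.
R1C1 = 13 − 8 = 5 completes the 13 across.
R2C1 = 20 − 12 = 8 completes the 20 down.
R2C2 = 14 − 8 = 6 completes the 14 across.

7, 9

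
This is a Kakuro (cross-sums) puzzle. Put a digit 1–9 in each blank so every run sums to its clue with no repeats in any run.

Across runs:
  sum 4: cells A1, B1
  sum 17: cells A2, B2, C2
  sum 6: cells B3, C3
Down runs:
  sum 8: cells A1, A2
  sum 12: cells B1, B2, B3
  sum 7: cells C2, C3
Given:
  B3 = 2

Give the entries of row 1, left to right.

4 in 2 cells must be {1,3}.
C3 = 6 − 2 = 4 completes the 6 across.
C2 = 7 − 4 = 3 completes the 7 down.
No cell is forced outright now. A2 can only be 5 or 6 (the digits allowed by both its 17 across and its 8 down). If A2 = 6: then A1 would have to be in {1,3} for the 4 across but in {2} for the 8 down — contradiction. So A2 = 5.
A1 = 8 − 5 = 3 completes the 8 down.
B1 = 4 − 3 = 1 completes the 4 across.
B2 = 17 − 8 = 9 completes the 17 across.

3, 1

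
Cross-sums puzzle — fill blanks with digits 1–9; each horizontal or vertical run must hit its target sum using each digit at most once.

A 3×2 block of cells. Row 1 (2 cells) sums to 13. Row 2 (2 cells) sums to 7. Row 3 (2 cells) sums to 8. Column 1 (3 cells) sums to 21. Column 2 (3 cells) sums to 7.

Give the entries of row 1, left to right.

9 4

7 in 3 cells must be {1,2,4}.
The 13 across and the 7 down share only 4, so (1,2) = 4.
(1,1) = 13 − 4 = 9 completes the 13 across.
Nothing is forced directly, so branch on (2,1), whose candidates are 4 or 5. If (2,1) = 4: then (2,2) would have to be in {3} for the 7 across but in {1,2} for the 7 down — contradiction. So (2,1) = 5.
(2,2) = 7 − 5 = 2 completes the 7 across.
(3,1) = 21 − 14 = 7 completes the 21 down.
(3,2) = 8 − 7 = 1 completes the 8 across.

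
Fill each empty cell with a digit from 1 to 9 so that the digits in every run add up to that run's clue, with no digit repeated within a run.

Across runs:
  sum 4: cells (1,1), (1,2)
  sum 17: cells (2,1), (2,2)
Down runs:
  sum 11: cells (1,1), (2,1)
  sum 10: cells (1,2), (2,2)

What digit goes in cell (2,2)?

4 in 2 cells must be {1,3}; 17 in 2 cells must be {8,9}.
The 4 across and the 11 down share only 3, so (1,1) = 3.
(1,2) = 4 − 3 = 1 completes the 4 across.
(2,1) = 11 − 3 = 8 completes the 11 down.
(2,2) = 17 − 8 = 9 completes the 17 across.

9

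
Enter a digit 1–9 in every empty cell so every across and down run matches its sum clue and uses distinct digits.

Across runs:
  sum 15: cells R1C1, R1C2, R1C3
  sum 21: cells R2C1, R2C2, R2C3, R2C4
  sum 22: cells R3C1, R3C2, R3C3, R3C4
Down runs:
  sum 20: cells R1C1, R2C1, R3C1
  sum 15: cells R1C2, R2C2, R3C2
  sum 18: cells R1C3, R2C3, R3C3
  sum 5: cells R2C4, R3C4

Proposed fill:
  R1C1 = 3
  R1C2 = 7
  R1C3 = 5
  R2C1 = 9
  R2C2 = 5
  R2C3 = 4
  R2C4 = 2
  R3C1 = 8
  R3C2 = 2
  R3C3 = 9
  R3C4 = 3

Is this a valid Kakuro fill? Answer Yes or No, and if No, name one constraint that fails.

No — the across run R2C1–R2C4 sums to 20, not 21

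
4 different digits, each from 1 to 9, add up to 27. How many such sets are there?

4 distinct digits from 1–9 sum between 10 and 30.
Enumerating: {3,7,8,9}, {4,6,8,9}, {5,6,7,9}.

3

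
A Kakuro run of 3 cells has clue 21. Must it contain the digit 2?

No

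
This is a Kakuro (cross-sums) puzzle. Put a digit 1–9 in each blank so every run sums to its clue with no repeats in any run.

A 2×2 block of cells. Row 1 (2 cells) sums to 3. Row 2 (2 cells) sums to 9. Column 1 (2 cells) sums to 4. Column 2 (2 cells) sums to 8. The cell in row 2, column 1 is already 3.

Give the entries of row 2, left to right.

3 6

3 in 2 cells must be {1,2}; 4 in 2 cells must be {1,3}.
(1,1) = 4 − 3 = 1 completes the 4 down.
(1,2) = 3 − 1 = 2 completes the 3 across.
(2,2) = 9 − 3 = 6 completes the 9 across.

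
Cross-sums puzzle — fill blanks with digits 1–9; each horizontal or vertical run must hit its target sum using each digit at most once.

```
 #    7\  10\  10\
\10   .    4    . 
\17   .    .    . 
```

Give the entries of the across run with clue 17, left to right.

2, 6, 9

Given what's placed, R1C3 must be 1 to fit the 10 across and 10 down.
R2C2 = 10 − 4 = 6 completes the 10 down.
R2C3 = 10 − 1 = 9 completes the 10 down.
R1C1 = 10 − 5 = 5 completes the 10 across.
R2C1 = 17 − 15 = 2 completes the 17 across.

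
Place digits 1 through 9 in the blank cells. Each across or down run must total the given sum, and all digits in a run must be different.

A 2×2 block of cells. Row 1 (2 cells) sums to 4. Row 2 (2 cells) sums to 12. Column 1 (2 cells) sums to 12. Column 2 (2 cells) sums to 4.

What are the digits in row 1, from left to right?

4 in 2 cells must be {1,3}.
The 4 across and the 12 down share only 3, so (1,1) = 3.
(1,2) = 4 − 3 = 1 completes the 4 across.
(2,1) = 12 − 3 = 9 completes the 12 down.
(2,2) = 12 − 9 = 3 completes the 12 across.

3, 1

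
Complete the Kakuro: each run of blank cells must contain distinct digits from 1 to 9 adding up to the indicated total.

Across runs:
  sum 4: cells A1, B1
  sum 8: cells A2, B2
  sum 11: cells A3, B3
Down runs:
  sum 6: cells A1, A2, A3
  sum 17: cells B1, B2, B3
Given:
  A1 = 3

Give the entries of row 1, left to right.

3 1

4 in 2 cells must be {1,3}; 6 in 3 cells must be {1,2,3}.
B1 = 4 − 3 = 1 completes the 4 across.
B2 = 7: the only remaining digit allowed by both the 8 across and the 17 down.
A3 = 2: the only remaining digit allowed by both the 11 across and the 6 down.
B3 = 11 − 2 = 9 completes the 11 across.
A2 = 8 − 7 = 1 completes the 8 across.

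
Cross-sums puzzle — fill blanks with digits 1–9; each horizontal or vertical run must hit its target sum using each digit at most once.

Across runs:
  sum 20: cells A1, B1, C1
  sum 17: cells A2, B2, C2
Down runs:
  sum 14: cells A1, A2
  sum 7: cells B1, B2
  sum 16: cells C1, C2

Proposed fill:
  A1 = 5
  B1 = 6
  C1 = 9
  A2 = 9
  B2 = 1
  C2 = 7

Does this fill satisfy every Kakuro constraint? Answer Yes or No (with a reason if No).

Yes

Across: 5+6+9=20; 9+1+7=17. Down: 5+9=14; 6+1=7; 9+7=16. No digit repeats within any run.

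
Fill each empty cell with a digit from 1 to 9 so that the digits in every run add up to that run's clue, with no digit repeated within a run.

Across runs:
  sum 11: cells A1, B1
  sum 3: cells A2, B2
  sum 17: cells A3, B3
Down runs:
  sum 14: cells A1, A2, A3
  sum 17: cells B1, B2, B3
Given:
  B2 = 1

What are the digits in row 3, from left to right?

3 in 2 cells must be {1,2}; 17 in 2 cells must be {8,9}.
A2 = 3 − 1 = 2 completes the 3 across.
B3 = 9: the only remaining digit allowed by both the 17 across and the 17 down.
B1 = 17 − 10 = 7 completes the 17 down.
A3 = 17 − 9 = 8 completes the 17 across.
A1 = 11 − 7 = 4 completes the 11 across.

8, 9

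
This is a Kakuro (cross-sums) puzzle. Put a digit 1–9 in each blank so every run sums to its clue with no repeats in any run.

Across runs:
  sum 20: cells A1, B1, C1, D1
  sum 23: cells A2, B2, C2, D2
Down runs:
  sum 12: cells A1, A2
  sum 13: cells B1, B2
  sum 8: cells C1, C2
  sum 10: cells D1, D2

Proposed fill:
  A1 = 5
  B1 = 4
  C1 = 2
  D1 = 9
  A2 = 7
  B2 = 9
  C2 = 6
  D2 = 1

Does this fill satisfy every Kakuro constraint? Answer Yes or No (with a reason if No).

Across: 5+4+2+9=20; 7+9+6+1=23. Down: 5+7=12; 4+9=13; 2+6=8; 9+1=10. No digit repeats within any run.

Yes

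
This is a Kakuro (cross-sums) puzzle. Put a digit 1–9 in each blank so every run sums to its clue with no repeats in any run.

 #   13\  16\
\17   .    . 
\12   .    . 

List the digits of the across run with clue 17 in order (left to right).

8 9

17 in 2 cells must be {8,9}; 16 in 2 cells must be {7,9}.
The 17 across and the 16 down share only 9, so R1C2 = 9.
R2C2 = 16 − 9 = 7 completes the 16 down.
R1C1 = 17 − 9 = 8 completes the 17 across.
R2C1 = 12 − 7 = 5 completes the 12 across.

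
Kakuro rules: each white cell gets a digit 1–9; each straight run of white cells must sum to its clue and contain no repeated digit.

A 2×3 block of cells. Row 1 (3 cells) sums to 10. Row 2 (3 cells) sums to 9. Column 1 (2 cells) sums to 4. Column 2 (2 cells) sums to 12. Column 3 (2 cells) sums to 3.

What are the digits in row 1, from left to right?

1 7 2

4 in 2 cells must be {1,3}; 3 in 2 cells must be {1,2}.
Nothing is forced directly, so branch on (1,3), whose candidates are 1 or 2. If (1,3) = 1: that forces (1,1) = 3, after which (1,2) would have to be in {6} for the 10 across but in {3,4,5,7,8,9} for the 12 down — contradiction. So (1,3) = 2.
(2,3) = 3 − 2 = 1 completes the 3 down.
Given what's placed, (2,1) must be 3 to fit the 9 across and 4 down.
(2,2) = 9 − 4 = 5 completes the 9 across.
(1,1) = 4 − 3 = 1 completes the 4 down.
(1,2) = 10 − 3 = 7 completes the 10 across.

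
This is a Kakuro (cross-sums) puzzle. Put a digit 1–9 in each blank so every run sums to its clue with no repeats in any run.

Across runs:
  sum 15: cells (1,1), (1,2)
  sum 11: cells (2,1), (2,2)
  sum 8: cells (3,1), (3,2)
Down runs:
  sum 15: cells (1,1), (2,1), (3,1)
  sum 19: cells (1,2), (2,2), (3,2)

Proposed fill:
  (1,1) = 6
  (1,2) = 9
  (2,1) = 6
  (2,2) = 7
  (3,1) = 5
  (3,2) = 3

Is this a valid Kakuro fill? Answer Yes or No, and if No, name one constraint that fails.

No — the across run (2,1)–(2,2) sums to 13, not 11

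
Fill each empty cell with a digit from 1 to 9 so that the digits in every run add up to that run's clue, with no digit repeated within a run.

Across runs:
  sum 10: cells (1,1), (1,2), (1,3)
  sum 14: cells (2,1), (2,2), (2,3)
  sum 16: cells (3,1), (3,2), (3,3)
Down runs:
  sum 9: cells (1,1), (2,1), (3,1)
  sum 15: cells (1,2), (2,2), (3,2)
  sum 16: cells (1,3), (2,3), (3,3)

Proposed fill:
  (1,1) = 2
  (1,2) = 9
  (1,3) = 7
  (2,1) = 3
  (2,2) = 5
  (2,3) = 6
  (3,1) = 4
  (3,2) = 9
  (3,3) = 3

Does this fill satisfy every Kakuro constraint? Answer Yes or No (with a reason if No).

No — the down run (1,2)–(3,2) sums to 23, not 15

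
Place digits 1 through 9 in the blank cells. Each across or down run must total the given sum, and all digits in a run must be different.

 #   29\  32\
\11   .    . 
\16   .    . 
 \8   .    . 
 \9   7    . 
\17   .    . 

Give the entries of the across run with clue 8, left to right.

2, 6

16 in 2 cells must be {7,9}; 17 in 2 cells must be {8,9}.
Given what's placed, R2C1 must be 9 to fit the 16 across and 29 down.
R2C2 = 16 − 9 = 7 completes the 16 across.
R4C2 = 9 − 7 = 2 completes the 9 across.
R5C1 = 8: the only remaining digit allowed by both the 17 across and the 29 down.
R5C2 = 17 − 8 = 9 completes the 17 across.
R3C2 = 6: the only remaining digit allowed by both the 8 across and the 32 down.
R1C2 = 32 − 24 = 8 completes the 32 down.
R3C1 = 8 − 6 = 2 completes the 8 across.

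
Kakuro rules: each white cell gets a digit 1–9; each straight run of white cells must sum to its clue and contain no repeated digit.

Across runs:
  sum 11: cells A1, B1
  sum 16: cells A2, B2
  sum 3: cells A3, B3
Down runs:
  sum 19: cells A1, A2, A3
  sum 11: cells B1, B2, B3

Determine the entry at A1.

16 in 2 cells must be {7,9}; 3 in 2 cells must be {1,2}.
The 16 across and the 11 down share only 7, so B2 = 7.
The 3 across and the 19 down share only 2, so A3 = 2.
B3 = 3 − 2 = 1 completes the 3 across.
B1 = 11 − 8 = 3 completes the 11 down.
A2 = 16 − 7 = 9 completes the 16 across.
A1 = 11 − 3 = 8 completes the 11 across.

8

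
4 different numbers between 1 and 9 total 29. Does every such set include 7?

The only way to make 29 from 4 distinct digits is {5,7,8,9}, which contains 7.

Yes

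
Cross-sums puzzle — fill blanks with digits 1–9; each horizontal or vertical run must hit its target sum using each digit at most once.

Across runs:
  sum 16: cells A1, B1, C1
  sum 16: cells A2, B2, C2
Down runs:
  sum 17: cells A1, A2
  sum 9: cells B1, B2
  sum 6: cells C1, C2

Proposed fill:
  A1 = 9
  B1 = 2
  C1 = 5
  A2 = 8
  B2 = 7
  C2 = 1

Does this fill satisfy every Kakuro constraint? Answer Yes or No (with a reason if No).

Yes

Across: 9+2+5=16; 8+7+1=16. Down: 9+8=17; 2+7=9; 5+1=6. No digit repeats within any run.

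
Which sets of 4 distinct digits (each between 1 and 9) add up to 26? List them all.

{2,7,8,9}; {3,6,8,9}; {4,5,8,9}; {4,6,7,9}; {5,6,7,8}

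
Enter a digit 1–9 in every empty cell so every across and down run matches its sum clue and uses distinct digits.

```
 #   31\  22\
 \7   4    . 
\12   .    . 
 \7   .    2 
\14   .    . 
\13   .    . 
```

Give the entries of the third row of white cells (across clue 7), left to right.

5 2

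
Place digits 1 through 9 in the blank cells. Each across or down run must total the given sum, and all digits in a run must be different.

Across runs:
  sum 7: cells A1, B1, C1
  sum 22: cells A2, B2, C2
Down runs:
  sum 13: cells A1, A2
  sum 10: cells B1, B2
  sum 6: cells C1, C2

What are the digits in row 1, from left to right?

4 2 1

7 in 3 cells must be {1,2,4}.
The 7 across and the 13 down share only 4, so A1 = 4.
A2 = 13 − 4 = 9 completes the 13 down.
Given what's placed, C2 must be 5 to fit the 22 across and 6 down.
C1 = 6 − 5 = 1 completes the 6 down.
B2 = 22 − 14 = 8 completes the 22 across.
B1 = 7 − 5 = 2 completes the 7 across.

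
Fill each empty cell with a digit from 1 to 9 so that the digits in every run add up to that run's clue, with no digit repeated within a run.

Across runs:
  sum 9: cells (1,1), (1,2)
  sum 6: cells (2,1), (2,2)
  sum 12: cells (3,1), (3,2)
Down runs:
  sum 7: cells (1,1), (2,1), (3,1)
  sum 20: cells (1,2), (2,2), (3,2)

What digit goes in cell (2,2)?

5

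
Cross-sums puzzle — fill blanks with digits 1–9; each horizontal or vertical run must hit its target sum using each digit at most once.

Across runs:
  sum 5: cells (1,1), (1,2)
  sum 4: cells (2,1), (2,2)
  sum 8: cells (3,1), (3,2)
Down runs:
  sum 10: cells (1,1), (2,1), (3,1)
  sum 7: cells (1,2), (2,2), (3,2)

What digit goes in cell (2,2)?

1

4 in 2 cells must be {1,3}; 7 in 3 cells must be {1,2,4}.
The 4 across and the 7 down share only 1, so (2,2) = 1.
Given what's placed, (3,2) must be 2 to fit the 8 across and 7 down.
(1,2) = 7 − 3 = 4 completes the 7 down.
(2,1) = 4 − 1 = 3 completes the 4 across.
(3,1) = 8 − 2 = 6 completes the 8 across.
(1,1) = 5 − 4 = 1 completes the 5 across.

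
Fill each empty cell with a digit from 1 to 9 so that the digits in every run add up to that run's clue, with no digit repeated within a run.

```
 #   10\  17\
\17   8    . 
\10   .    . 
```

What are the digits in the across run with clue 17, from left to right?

17 in 2 cells must be {8,9}.
R1C2 = 17 − 8 = 9 completes the 17 across.
R2C1 = 10 − 8 = 2 completes the 10 down.
R2C2 = 10 − 2 = 8 completes the 10 across.

8 9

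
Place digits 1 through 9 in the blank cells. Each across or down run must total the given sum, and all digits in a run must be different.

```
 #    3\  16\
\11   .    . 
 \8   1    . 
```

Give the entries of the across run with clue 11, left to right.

3 in 2 cells must be {1,2}; 16 in 2 cells must be {7,9}.
R1C1 = 3 − 1 = 2 completes the 3 down.
R1C2 = 11 − 2 = 9 completes the 11 across.
R2C2 = 8 − 1 = 7 completes the 8 across.

2 9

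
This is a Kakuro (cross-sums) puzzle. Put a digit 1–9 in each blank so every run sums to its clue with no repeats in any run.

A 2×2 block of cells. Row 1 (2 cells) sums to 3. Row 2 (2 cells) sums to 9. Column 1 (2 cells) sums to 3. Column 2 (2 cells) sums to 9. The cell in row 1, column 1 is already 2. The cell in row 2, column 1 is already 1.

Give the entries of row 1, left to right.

2 1

3 in 2 cells must be {1,2}.
(1,2) = 3 − 2 = 1 completes the 3 across.
(2,2) = 9 − 1 = 8 completes the 9 across.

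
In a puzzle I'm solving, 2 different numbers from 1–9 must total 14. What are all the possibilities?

{5,9}; {6,8}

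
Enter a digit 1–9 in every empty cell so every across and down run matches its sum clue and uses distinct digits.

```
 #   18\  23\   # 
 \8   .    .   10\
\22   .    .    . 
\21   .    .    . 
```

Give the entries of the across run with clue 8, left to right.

2 6

23 in 3 cells must be {6,8,9}.
Only 6 fits R1C2 under both its across sum 8 and down sum 23.
R1C1 = 8 − 6 = 2 completes the 8 across.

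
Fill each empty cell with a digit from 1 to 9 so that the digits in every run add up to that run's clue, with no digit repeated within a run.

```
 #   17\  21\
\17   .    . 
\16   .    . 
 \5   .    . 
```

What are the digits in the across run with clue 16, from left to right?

7 9

17 in 2 cells must be {8,9}; 16 in 2 cells must be {7,9}.
The 5 across and the 21 down share only 4, so R3C2 = 4.
Given what's placed, R2C2 must be 9 to fit the 16 across and 21 down.
R3C1 = 5 − 4 = 1 completes the 5 across.
R1C1 = 9: the only remaining digit allowed by both the 17 across and the 17 down.
R1C2 = 17 − 9 = 8 completes the 17 across.
R2C1 = 16 − 9 = 7 completes the 16 across.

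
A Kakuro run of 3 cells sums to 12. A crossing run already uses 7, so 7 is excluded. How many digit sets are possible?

5

3 distinct digits from 1–9 sum between 6 and 24.
Dropping sets that contain 7.
Enumerating: {1,2,9}, {1,3,8}, {1,5,6}, {2,4,6}, {3,4,5}.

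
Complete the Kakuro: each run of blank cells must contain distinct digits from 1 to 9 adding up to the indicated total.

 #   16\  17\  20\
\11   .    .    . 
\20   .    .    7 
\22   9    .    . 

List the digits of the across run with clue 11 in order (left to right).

Nothing is forced directly, so branch on R2C1, whose candidates are 4 or 5. If R2C1 = 4: that forces R1C1 = 3, after which R1C3 would have to be in {1,2,6,7} for the 11 across but in {4,5,8,9} for the 20 down — contradiction. So R2C1 = 5.
R1C1 = 16 − 14 = 2 completes the 16 down.
R2C2 = 20 − 12 = 8 completes the 20 across.
Nothing is forced directly, so branch on R3C3, whose candidates are 5 or 8. If R3C3 = 5: that forces R1C3 = 8, after which R3C2 would have to be in {8} for the 22 across but in {2,3,4,5,6,7} for the 17 down — contradiction. So R3C3 = 8.
R1C3 = 20 − 15 = 5 completes the 20 down.
R3C2 = 22 − 17 = 5 completes the 22 across.
R1C2 = 11 − 7 = 4 completes the 11 across.

2, 4, 5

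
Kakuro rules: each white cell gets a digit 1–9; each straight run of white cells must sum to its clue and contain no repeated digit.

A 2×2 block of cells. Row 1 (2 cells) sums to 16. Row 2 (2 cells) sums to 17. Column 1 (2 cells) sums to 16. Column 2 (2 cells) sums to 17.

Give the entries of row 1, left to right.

16 in 2 cells must be {7,9}; 17 in 2 cells must be {8,9}.
The 16 across and the 17 down share only 9, so (1,2) = 9.
The 17 across and the 16 down share only 9, so (2,1) = 9.
(2,2) = 17 − 9 = 8 completes the 17 across.
(1,1) = 16 − 9 = 7 completes the 16 across.

7 9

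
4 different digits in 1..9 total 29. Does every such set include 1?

No

The only way to make 29 from 4 distinct digits is {5,7,8,9}, which does not contain 1.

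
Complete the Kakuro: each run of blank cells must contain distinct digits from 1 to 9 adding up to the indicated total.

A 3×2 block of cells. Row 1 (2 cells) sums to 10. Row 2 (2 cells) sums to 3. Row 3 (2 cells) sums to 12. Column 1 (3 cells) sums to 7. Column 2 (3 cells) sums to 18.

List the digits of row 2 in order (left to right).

2, 1

3 in 2 cells must be {1,2}; 7 in 3 cells must be {1,2,4}.
The 12 across and the 7 down share only 4, so (3,1) = 4.
(3,2) = 12 − 4 = 8 completes the 12 across.
Given what's placed, (2,2) must be 1 to fit the 3 across and 18 down.
(1,2) = 18 − 9 = 9 completes the 18 down.
(2,1) = 3 − 1 = 2 completes the 3 across.
(1,1) = 10 − 9 = 1 completes the 10 across.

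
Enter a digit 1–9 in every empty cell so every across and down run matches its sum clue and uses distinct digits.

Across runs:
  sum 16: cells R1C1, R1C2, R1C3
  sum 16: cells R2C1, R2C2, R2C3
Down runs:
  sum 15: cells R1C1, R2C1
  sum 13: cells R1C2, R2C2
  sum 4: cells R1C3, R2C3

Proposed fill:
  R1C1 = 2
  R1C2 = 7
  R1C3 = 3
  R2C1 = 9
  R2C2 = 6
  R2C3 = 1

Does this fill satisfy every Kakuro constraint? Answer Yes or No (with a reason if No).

No — the across run R1C1–R1C3 sums to 12, not 16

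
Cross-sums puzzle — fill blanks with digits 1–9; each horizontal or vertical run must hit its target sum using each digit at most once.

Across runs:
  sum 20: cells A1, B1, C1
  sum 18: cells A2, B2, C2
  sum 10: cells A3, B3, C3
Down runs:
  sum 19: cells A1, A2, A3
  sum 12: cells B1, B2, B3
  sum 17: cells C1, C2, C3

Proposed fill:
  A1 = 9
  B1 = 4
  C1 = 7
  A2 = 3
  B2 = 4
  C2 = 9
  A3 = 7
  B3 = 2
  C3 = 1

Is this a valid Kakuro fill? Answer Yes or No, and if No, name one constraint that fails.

No — the down run B1–B3 sums to 10, not 12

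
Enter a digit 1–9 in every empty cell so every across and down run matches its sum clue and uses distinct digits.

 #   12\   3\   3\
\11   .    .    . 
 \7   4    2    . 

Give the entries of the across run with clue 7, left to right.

7 in 3 cells must be {1,2,4}; 3 in 2 cells must be {1,2}.
R1C1 = 12 − 4 = 8 completes the 12 down.
R1C2 = 3 − 2 = 1 completes the 3 down.
R1C3 = 11 − 9 = 2 completes the 11 across.
R2C3 = 7 − 6 = 1 completes the 7 across.

4 2 1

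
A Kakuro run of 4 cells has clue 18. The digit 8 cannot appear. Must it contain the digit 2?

No

Counterexample: {1,3,5,9} sums to 18 under that restriction without using 2.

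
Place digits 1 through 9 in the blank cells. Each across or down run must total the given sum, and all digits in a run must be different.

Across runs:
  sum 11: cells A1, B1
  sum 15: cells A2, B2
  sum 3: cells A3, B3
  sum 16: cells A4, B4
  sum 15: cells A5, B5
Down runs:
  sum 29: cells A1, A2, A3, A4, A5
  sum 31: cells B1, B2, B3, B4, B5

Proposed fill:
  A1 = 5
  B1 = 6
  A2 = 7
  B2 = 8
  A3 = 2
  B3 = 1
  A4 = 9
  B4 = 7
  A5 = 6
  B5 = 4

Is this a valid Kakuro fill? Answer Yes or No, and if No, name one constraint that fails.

No — the down run B1–B5 sums to 26, not 31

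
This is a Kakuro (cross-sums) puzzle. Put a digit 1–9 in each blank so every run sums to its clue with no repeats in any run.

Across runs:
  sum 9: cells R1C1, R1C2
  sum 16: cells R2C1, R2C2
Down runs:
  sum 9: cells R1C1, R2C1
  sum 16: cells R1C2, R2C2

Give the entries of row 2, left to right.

16 in 2 cells must be {7,9}.
The 9 across and the 16 down share only 7, so R1C2 = 7.
The 16 across and the 9 down share only 7, so R2C1 = 7.
R2C2 = 16 − 7 = 9 completes the 16 across.
R1C1 = 9 − 7 = 2 completes the 9 across.

7 9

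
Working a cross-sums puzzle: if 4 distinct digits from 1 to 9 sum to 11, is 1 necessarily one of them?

Yes

The only way to make 11 from 4 distinct digits is {1,2,3,5}, which contains 1.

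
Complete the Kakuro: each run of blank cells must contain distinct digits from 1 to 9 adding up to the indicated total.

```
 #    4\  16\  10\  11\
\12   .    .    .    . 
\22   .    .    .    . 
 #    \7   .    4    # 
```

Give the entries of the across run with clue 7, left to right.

4 in 2 cells must be {1,3}.
R3C2 = 7 − 4 = 3 completes the 7 across.

3 4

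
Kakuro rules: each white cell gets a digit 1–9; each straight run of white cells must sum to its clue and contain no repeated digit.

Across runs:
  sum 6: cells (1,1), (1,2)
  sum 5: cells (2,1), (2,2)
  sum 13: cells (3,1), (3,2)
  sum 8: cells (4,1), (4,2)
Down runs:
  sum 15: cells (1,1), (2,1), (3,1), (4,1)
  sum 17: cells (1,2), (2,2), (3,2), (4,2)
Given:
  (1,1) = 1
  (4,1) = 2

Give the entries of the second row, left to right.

(1,2) = 6 − 1 = 5 completes the 6 across.
(4,2) = 8 − 2 = 6 completes the 8 across.
Given what's placed, (3,2) must be 4 to fit the 13 across and 17 down.
(2,2) = 17 − 15 = 2 completes the 17 down.
(3,1) = 13 − 4 = 9 completes the 13 across.
(2,1) = 5 − 2 = 3 completes the 5 across.

3 2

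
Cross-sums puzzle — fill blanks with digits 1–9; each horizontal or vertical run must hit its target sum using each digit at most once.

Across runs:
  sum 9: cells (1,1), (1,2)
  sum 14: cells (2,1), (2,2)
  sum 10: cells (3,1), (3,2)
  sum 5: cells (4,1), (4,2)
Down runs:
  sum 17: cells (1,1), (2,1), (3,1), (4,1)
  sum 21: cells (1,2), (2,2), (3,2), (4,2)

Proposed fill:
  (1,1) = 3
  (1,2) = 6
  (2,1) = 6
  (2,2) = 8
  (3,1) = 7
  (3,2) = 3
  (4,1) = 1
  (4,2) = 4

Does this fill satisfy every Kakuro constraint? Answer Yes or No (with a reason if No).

Yes

Across: 3+6=9; 6+8=14; 7+3=10; 1+4=5. Down: 3+6+7+1=17; 6+8+3+4=21. No digit repeats within any run.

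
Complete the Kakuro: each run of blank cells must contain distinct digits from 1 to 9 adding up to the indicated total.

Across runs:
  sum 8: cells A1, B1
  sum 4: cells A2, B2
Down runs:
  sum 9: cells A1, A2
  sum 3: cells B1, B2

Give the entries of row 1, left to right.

4 in 2 cells must be {1,3}; 3 in 2 cells must be {1,2}.
The 4 across and the 3 down share only 1, so B2 = 1.
B1 = 3 − 1 = 2 completes the 3 down.
A2 = 4 − 1 = 3 completes the 4 across.
A1 = 8 − 2 = 6 completes the 8 across.

6 2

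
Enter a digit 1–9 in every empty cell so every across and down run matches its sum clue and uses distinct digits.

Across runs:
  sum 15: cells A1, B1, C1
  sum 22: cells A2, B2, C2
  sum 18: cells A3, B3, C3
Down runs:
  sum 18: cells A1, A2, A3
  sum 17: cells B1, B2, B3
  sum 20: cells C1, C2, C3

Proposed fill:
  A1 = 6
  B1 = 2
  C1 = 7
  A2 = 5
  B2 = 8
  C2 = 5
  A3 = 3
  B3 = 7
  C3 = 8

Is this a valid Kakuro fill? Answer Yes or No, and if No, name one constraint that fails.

No — the down run A1–A3 sums to 14, not 18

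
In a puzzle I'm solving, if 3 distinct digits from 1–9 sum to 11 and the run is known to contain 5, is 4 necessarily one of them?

The only way to make 11 from 3 distinct digits under that restriction is {2,4,5}, which contains 4.

Yes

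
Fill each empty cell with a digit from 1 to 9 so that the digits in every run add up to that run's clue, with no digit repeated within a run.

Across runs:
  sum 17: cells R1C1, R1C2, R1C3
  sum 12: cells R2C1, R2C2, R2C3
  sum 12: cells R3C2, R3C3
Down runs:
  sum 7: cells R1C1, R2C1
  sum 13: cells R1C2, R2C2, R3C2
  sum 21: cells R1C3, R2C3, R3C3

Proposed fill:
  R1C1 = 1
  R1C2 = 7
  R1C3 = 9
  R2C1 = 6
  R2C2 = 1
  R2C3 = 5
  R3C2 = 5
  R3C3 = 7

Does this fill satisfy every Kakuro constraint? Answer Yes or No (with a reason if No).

Across: 1+7+9=17; 6+1+5=12; 5+7=12. Down: 1+6=7; 7+1+5=13; 9+5+7=21. No digit repeats within any run.

Yes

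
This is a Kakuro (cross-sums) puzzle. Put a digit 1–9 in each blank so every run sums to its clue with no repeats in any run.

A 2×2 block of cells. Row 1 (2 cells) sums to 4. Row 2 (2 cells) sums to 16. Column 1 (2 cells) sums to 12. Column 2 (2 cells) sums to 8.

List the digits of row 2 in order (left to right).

9 7

4 in 2 cells must be {1,3}; 16 in 2 cells must be {7,9}.
The 4 across and the 12 down share only 3, so (1,1) = 3.
(1,2) = 4 − 3 = 1 completes the 4 across.
(2,1) = 12 − 3 = 9 completes the 12 down.
(2,2) = 16 − 9 = 7 completes the 16 across.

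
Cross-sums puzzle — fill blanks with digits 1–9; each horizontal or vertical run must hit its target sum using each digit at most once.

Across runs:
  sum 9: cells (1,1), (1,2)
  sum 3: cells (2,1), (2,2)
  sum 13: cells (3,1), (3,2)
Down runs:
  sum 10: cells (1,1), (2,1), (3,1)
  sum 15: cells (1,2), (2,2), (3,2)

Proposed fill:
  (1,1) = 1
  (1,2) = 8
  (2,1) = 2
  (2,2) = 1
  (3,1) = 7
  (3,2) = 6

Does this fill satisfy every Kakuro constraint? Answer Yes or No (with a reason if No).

Yes

Across: 1+8=9; 2+1=3; 7+6=13. Down: 1+2+7=10; 8+1+6=15. No digit repeats within any run.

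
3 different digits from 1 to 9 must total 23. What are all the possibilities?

3 distinct digits from 1–9 sum between 6 and 24.
Only one set works: {6,8,9}.

{6,8,9}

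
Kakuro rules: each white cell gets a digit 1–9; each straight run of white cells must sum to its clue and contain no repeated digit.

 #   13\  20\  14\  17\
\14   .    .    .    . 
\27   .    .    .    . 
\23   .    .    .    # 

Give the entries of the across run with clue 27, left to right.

3 8 7 9

23 in 3 cells must be {6,8,9}; 17 in 2 cells must be {8,9}.
R1C4 = 8: only digit in both the 14-across and 17-down candidate sets.
R2C4 = 17 − 8 = 9 completes the 17 down.
Given what's placed, R1C2 must be 3 to fit the 14 across and 20 down.
R2C2 = 8: the only remaining digit allowed by both the 27 across and the 20 down.
R3C2 = 20 − 11 = 9 completes the 20 down.
Nothing is forced directly, so branch on R1C1, whose candidates are 1 or 2. If R1C1 = 1: that forces R1C3 = 2, R3C1 = 8, after which R3C3 would have to be in {6} for the 23 across but in {3,4,5,7,8,9} for the 14 down — contradiction. So R1C1 = 2.
R1C3 = 14 − 13 = 1 completes the 14 across.
Nothing is forced directly, so branch on R3C1, whose candidates are 6 or 8. If R3C1 = 6: then R2C1 would have to be in {3,4,6,7} for the 27 across but in {5} for the 13 down — contradiction. So R3C1 = 8.
R2C1 = 13 − 10 = 3 completes the 13 down.
R2C3 = 27 − 20 = 7 completes the 27 across.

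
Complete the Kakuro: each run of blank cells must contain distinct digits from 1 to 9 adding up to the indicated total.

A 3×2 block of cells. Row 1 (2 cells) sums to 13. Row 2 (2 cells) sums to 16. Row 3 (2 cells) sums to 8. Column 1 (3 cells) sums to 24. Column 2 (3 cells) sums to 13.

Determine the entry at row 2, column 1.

9

16 in 2 cells must be {7,9}; 24 in 3 cells must be {7,8,9}.
The 8 across and the 24 down share only 7, so (3,1) = 7.
(3,2) = 8 − 7 = 1 completes the 8 across.
Given what's placed, (2,1) must be 9 to fit the 16 across and 24 down.
(2,2) = 16 − 9 = 7 completes the 16 across.
(1,1) = 24 − 16 = 8 completes the 24 down.
(1,2) = 13 − 8 = 5 completes the 13 across.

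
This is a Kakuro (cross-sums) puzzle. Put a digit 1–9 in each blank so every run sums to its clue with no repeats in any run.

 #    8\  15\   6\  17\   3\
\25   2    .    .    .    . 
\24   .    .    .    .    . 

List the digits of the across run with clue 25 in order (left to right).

2, 8, 5, 9, 1

17 in 2 cells must be {8,9}; 3 in 2 cells must be {1,2}.
R1C5 = 1: the only remaining digit allowed by both the 25 across and the 3 down.
R2C1 = 8 − 2 = 6 completes the 8 down.
R2C5 = 3 − 1 = 2 completes the 3 down.
Given what's placed, R1C3 must be 5 to fit the 25 across and 6 down.
R2C3 = 6 − 5 = 1 completes the 6 down.
Given what's placed, R2C4 must be 8 to fit the 24 across and 17 down.
R1C4 = 17 − 8 = 9 completes the 17 down.
R2C2 = 24 − 17 = 7 completes the 24 across.
R1C2 = 25 − 17 = 8 completes the 25 across.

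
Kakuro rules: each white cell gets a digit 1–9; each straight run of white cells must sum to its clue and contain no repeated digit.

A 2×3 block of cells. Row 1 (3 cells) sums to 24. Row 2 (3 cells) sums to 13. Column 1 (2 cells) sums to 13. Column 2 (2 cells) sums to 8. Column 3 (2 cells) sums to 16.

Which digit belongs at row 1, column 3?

9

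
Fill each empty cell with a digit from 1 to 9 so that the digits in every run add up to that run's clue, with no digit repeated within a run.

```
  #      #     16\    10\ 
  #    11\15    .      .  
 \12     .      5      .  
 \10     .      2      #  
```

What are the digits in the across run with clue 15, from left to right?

9, 6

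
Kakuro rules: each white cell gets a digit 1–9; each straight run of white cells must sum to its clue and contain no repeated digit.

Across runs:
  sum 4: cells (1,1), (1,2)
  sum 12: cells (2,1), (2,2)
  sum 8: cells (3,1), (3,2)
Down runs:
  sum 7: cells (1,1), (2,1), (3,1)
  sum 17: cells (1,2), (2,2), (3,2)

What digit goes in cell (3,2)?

4 in 2 cells must be {1,3}; 7 in 3 cells must be {1,2,4}.
The 4 across and the 7 down share only 1, so (1,1) = 1.
(1,2) = 4 − 1 = 3 completes the 4 across.
Given what's placed, (2,1) must be 4 to fit the 12 across and 7 down.
(2,2) = 12 − 4 = 8 completes the 12 across.
(3,1) = 7 − 5 = 2 completes the 7 down.
(3,2) = 8 − 2 = 6 completes the 8 across.

6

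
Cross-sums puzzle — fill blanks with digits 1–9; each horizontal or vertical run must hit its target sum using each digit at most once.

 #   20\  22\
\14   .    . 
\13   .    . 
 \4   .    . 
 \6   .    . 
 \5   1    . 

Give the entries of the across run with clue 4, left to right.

4 in 2 cells must be {1,3}.
Given what's placed, R3C1 must be 3 to fit the 4 across and 20 down.
R3C2 = 4 − 3 = 1 completes the 4 across.

3 1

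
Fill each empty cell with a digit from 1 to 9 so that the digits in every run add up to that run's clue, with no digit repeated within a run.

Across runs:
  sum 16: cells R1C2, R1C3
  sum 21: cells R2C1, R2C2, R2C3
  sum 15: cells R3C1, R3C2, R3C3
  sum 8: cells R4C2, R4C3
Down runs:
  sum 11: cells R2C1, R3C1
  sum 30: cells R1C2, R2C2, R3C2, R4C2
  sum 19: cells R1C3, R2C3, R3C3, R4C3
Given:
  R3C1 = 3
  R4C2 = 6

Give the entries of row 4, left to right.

16 in 2 cells must be {7,9}; 30 in 4 cells must be {6,7,8,9}.
R2C1 = 11 − 3 = 8 completes the 11 down.
R4C3 = 8 − 6 = 2 completes the 8 across.

6 2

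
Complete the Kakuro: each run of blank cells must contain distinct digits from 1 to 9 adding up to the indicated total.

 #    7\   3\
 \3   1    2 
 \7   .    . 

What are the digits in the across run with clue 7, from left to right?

6 1

3 in 2 cells must be {1,2}.
R2C1 = 7 − 1 = 6 completes the 7 down.
R2C2 = 7 − 6 = 1 completes the 7 across.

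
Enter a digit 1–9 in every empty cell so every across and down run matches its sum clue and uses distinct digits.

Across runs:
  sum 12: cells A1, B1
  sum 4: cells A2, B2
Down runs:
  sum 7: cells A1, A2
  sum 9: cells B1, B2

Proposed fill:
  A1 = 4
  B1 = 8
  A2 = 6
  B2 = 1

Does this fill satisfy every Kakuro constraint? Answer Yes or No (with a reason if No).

No — the down run A1–A2 sums to 10, not 7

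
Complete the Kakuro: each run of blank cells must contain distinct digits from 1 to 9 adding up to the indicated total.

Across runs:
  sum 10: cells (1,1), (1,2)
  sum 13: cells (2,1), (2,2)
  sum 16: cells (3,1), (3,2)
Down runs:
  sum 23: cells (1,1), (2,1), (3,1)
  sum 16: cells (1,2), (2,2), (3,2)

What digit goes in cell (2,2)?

5

16 in 2 cells must be {7,9}; 23 in 3 cells must be {6,8,9}.
The 16 across and the 23 down share only 9, so (3,1) = 9.
(3,2) = 16 − 9 = 7 completes the 16 across.
Nothing is forced directly, so branch on (1,1), whose candidates are 6 or 8. If (1,1) = 8: then (1,2) would have to be in {2} for the 10 across but in {1,3,4,5,6,8} for the 16 down — contradiction. So (1,1) = 6.
(1,2) = 10 − 6 = 4 completes the 10 across.
(2,1) = 23 − 15 = 8 completes the 23 down.
(2,2) = 13 − 8 = 5 completes the 13 across.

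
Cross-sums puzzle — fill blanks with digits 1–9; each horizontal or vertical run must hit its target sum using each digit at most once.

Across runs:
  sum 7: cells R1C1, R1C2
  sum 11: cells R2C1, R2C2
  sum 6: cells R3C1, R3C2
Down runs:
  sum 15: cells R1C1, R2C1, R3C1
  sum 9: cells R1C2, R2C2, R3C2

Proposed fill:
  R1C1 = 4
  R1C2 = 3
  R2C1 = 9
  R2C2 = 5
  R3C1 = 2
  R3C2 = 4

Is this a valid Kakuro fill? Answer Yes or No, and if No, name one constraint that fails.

No — the across run R2C1–R2C2 sums to 14, not 11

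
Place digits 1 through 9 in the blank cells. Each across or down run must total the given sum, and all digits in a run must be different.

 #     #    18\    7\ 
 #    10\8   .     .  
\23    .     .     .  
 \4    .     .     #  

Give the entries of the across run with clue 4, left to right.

23 in 3 cells must be {6,8,9}; 4 in 2 cells must be {1,3}.
The 23 across and the 7 down share only 6, so R2C3 = 6.
R1C3 = 7 − 6 = 1 completes the 7 down.
R1C2 = 8 − 1 = 7 completes the 8 across.
R3C2 = 3: the only remaining digit allowed by both the 4 across and the 18 down.
R2C2 = 18 − 10 = 8 completes the 18 down.
R3C1 = 4 − 3 = 1 completes the 4 across.
R2C1 = 23 − 14 = 9 completes the 23 across.

1 3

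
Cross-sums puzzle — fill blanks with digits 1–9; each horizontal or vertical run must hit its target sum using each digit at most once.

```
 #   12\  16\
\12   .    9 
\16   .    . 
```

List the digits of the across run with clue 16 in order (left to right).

16 in 2 cells must be {7,9}.
R1C1 = 12 − 9 = 3 completes the 12 across.
R2C1 = 12 − 3 = 9 completes the 12 down.
R2C2 = 16 − 9 = 7 completes the 16 across.

9, 7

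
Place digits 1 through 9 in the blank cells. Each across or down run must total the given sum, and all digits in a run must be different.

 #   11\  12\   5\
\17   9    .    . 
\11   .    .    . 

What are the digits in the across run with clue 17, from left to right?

R2C1 = 11 − 9 = 2 completes the 11 down.
Nothing is forced directly, so branch on R1C2, whose candidates are 3 or 5 or 7. If R1C2 = 3: then R1C3 would have to be in {5} for the 17 across but in {1,2,3,4} for the 5 down — contradiction. If R1C2 = 5: that forces R1C3 = 3, after which R2C2 would have to be in {1,3,4,5,6,8} for the 11 across but in {7} for the 12 down — contradiction. So R1C2 = 7.
R1C3 = 17 − 16 = 1 completes the 17 across.
R2C2 = 12 − 7 = 5 completes the 12 down.
R2C3 = 11 − 7 = 4 completes the 11 across.

9 7 1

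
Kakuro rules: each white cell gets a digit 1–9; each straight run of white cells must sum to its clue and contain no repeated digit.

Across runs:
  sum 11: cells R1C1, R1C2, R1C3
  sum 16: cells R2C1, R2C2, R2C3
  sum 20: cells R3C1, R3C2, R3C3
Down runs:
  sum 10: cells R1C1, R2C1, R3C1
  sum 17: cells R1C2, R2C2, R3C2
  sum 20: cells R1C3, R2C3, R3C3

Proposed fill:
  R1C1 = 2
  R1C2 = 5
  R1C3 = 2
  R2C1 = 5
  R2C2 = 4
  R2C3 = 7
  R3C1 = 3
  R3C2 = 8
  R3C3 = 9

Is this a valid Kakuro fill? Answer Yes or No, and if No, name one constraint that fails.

No — the across run R1C1–R1C3 sums to 9, not 11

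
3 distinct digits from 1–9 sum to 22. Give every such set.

3 distinct digits from 1–9 sum between 6 and 24.

{5,8,9}; {6,7,9}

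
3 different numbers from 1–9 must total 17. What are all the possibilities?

3 distinct digits from 1–9 sum between 6 and 24.

{1,7,9}; {2,6,9}; {2,7,8}; {3,5,9}; {3,6,8}; {4,5,8}; {4,6,7}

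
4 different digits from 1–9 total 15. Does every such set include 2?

No

Counterexample: {1,3,4,7} sums to 15 without using 2.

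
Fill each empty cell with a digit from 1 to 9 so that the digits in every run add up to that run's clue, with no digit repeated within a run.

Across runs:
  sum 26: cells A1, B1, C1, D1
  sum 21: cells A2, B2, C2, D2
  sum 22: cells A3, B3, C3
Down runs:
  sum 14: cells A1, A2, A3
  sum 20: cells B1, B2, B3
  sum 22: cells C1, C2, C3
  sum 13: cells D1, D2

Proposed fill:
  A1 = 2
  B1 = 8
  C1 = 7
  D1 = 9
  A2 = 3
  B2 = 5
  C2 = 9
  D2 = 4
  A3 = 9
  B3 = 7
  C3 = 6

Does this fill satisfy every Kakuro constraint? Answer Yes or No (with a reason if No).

Yes

Across: 2+8+7+9=26; 3+5+9+4=21; 9+7+6=22. Down: 2+3+9=14; 8+5+7=20; 7+9+6=22; 9+4=13. No digit repeats within any run.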